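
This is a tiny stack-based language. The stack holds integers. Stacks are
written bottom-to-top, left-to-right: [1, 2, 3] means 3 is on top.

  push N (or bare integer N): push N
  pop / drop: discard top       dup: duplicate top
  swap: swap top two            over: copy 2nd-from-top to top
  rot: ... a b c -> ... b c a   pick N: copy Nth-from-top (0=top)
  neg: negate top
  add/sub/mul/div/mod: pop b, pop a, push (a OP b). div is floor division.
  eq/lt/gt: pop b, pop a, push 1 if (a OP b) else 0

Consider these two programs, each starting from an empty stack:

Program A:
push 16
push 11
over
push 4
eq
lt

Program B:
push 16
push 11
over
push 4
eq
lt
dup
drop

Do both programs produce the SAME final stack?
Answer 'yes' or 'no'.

Answer: yes

Derivation:
Program A trace:
  After 'push 16': [16]
  After 'push 11': [16, 11]
  After 'over': [16, 11, 16]
  After 'push 4': [16, 11, 16, 4]
  After 'eq': [16, 11, 0]
  After 'lt': [16, 0]
Program A final stack: [16, 0]

Program B trace:
  After 'push 16': [16]
  After 'push 11': [16, 11]
  After 'over': [16, 11, 16]
  After 'push 4': [16, 11, 16, 4]
  After 'eq': [16, 11, 0]
  After 'lt': [16, 0]
  After 'dup': [16, 0, 0]
  After 'drop': [16, 0]
Program B final stack: [16, 0]
Same: yes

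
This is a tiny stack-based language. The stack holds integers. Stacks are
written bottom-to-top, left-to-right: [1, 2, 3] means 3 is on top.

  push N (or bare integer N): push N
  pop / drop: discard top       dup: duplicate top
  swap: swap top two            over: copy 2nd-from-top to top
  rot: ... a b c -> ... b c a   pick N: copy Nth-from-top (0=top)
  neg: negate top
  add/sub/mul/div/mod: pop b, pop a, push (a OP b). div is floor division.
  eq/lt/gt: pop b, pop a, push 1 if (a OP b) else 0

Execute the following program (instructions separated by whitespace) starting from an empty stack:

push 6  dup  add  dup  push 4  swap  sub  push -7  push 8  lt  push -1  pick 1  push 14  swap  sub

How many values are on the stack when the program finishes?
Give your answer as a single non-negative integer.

After 'push 6': stack = [6] (depth 1)
After 'dup': stack = [6, 6] (depth 2)
After 'add': stack = [12] (depth 1)
After 'dup': stack = [12, 12] (depth 2)
After 'push 4': stack = [12, 12, 4] (depth 3)
After 'swap': stack = [12, 4, 12] (depth 3)
After 'sub': stack = [12, -8] (depth 2)
After 'push -7': stack = [12, -8, -7] (depth 3)
After 'push 8': stack = [12, -8, -7, 8] (depth 4)
After 'lt': stack = [12, -8, 1] (depth 3)
After 'push -1': stack = [12, -8, 1, -1] (depth 4)
After 'pick 1': stack = [12, -8, 1, -1, 1] (depth 5)
After 'push 14': stack = [12, -8, 1, -1, 1, 14] (depth 6)
After 'swap': stack = [12, -8, 1, -1, 14, 1] (depth 6)
After 'sub': stack = [12, -8, 1, -1, 13] (depth 5)

Answer: 5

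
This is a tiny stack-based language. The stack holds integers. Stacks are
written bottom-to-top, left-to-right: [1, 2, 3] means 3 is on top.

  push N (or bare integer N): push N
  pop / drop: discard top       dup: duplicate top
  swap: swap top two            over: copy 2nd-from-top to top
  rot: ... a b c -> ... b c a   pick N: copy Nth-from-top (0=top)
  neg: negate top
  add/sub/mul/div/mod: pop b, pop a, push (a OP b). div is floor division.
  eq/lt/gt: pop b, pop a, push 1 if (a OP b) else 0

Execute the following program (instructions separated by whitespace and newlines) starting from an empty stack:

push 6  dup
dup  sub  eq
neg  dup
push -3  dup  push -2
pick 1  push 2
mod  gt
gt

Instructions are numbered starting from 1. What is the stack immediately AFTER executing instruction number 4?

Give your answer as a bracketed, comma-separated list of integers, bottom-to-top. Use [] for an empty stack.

Answer: [6, 0]

Derivation:
Step 1 ('push 6'): [6]
Step 2 ('dup'): [6, 6]
Step 3 ('dup'): [6, 6, 6]
Step 4 ('sub'): [6, 0]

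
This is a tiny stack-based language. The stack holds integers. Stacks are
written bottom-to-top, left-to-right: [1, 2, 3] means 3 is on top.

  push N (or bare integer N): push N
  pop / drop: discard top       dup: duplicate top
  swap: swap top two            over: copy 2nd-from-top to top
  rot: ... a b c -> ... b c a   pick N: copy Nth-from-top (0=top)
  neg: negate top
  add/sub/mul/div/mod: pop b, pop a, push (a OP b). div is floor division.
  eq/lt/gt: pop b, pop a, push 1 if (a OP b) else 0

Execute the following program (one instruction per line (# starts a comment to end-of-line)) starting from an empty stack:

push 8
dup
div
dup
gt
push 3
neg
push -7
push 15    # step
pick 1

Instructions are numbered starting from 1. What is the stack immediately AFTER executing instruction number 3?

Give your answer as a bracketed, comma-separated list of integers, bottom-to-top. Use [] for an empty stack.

Step 1 ('push 8'): [8]
Step 2 ('dup'): [8, 8]
Step 3 ('div'): [1]

Answer: [1]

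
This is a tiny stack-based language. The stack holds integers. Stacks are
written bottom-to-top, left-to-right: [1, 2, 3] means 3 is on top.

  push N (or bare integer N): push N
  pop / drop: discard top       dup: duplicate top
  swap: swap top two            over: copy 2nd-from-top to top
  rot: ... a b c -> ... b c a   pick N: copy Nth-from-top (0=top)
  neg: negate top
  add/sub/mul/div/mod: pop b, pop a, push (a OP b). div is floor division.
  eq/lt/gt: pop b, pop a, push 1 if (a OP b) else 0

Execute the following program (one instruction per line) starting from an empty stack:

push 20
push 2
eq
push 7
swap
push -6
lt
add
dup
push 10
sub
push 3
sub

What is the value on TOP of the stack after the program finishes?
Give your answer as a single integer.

After 'push 20': [20]
After 'push 2': [20, 2]
After 'eq': [0]
After 'push 7': [0, 7]
After 'swap': [7, 0]
After 'push -6': [7, 0, -6]
After 'lt': [7, 0]
After 'add': [7]
After 'dup': [7, 7]
After 'push 10': [7, 7, 10]
After 'sub': [7, -3]
After 'push 3': [7, -3, 3]
After 'sub': [7, -6]

Answer: -6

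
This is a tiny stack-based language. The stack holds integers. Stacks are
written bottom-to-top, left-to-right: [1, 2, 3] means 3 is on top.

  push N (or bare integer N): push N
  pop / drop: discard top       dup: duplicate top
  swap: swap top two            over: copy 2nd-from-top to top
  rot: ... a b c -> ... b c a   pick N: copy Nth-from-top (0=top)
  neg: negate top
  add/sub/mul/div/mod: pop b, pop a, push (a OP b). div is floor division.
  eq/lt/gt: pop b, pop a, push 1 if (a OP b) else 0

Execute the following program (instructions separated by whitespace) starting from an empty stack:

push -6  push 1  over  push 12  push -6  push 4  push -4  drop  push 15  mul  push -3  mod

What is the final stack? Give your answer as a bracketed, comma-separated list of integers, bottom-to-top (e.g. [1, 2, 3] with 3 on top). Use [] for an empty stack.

Answer: [-6, 1, -6, 12, -6, 0]

Derivation:
After 'push -6': [-6]
After 'push 1': [-6, 1]
After 'over': [-6, 1, -6]
After 'push 12': [-6, 1, -6, 12]
After 'push -6': [-6, 1, -6, 12, -6]
After 'push 4': [-6, 1, -6, 12, -6, 4]
After 'push -4': [-6, 1, -6, 12, -6, 4, -4]
After 'drop': [-6, 1, -6, 12, -6, 4]
After 'push 15': [-6, 1, -6, 12, -6, 4, 15]
After 'mul': [-6, 1, -6, 12, -6, 60]
After 'push -3': [-6, 1, -6, 12, -6, 60, -3]
After 'mod': [-6, 1, -6, 12, -6, 0]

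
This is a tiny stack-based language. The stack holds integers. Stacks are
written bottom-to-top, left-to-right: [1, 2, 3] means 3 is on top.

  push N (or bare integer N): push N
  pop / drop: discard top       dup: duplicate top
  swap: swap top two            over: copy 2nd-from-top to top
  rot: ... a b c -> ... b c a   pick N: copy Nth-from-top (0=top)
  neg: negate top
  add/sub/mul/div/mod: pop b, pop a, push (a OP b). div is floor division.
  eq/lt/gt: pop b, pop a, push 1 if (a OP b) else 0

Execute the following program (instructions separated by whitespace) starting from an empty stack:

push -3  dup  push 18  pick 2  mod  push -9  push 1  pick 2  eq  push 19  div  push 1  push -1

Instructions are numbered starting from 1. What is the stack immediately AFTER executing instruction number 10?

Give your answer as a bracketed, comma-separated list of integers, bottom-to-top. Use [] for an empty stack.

Step 1 ('push -3'): [-3]
Step 2 ('dup'): [-3, -3]
Step 3 ('push 18'): [-3, -3, 18]
Step 4 ('pick 2'): [-3, -3, 18, -3]
Step 5 ('mod'): [-3, -3, 0]
Step 6 ('push -9'): [-3, -3, 0, -9]
Step 7 ('push 1'): [-3, -3, 0, -9, 1]
Step 8 ('pick 2'): [-3, -3, 0, -9, 1, 0]
Step 9 ('eq'): [-3, -3, 0, -9, 0]
Step 10 ('push 19'): [-3, -3, 0, -9, 0, 19]

Answer: [-3, -3, 0, -9, 0, 19]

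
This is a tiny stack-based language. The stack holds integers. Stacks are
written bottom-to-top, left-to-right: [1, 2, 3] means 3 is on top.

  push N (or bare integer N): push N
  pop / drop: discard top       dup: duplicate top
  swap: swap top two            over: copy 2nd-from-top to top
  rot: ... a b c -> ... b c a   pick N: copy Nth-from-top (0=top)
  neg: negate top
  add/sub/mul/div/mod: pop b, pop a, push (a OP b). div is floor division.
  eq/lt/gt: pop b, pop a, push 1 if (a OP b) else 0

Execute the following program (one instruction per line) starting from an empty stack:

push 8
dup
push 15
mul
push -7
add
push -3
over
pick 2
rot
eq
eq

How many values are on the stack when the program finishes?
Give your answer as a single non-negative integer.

Answer: 3

Derivation:
After 'push 8': stack = [8] (depth 1)
After 'dup': stack = [8, 8] (depth 2)
After 'push 15': stack = [8, 8, 15] (depth 3)
After 'mul': stack = [8, 120] (depth 2)
After 'push -7': stack = [8, 120, -7] (depth 3)
After 'add': stack = [8, 113] (depth 2)
After 'push -3': stack = [8, 113, -3] (depth 3)
After 'over': stack = [8, 113, -3, 113] (depth 4)
After 'pick 2': stack = [8, 113, -3, 113, 113] (depth 5)
After 'rot': stack = [8, 113, 113, 113, -3] (depth 5)
After 'eq': stack = [8, 113, 113, 0] (depth 4)
After 'eq': stack = [8, 113, 0] (depth 3)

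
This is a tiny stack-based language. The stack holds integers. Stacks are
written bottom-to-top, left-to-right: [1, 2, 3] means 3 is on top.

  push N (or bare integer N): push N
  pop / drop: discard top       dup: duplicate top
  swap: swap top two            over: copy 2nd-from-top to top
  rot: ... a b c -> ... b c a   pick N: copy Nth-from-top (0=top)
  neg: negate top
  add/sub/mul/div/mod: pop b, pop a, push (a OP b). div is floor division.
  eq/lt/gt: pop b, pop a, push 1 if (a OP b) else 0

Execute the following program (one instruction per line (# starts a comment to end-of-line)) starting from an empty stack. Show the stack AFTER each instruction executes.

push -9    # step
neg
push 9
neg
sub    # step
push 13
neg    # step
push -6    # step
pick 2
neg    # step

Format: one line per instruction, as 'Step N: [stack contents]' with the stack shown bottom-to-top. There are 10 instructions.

Step 1: [-9]
Step 2: [9]
Step 3: [9, 9]
Step 4: [9, -9]
Step 5: [18]
Step 6: [18, 13]
Step 7: [18, -13]
Step 8: [18, -13, -6]
Step 9: [18, -13, -6, 18]
Step 10: [18, -13, -6, -18]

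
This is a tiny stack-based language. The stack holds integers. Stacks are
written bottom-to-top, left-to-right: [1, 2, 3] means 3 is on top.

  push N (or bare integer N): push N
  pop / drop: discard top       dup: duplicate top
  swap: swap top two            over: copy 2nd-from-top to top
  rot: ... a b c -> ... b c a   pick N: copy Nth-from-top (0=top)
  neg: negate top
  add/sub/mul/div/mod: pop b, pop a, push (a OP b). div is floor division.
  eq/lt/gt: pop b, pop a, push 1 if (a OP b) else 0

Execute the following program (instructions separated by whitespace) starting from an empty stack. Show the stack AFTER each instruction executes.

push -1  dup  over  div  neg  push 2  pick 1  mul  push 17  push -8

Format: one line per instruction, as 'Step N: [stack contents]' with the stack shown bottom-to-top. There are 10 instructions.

Step 1: [-1]
Step 2: [-1, -1]
Step 3: [-1, -1, -1]
Step 4: [-1, 1]
Step 5: [-1, -1]
Step 6: [-1, -1, 2]
Step 7: [-1, -1, 2, -1]
Step 8: [-1, -1, -2]
Step 9: [-1, -1, -2, 17]
Step 10: [-1, -1, -2, 17, -8]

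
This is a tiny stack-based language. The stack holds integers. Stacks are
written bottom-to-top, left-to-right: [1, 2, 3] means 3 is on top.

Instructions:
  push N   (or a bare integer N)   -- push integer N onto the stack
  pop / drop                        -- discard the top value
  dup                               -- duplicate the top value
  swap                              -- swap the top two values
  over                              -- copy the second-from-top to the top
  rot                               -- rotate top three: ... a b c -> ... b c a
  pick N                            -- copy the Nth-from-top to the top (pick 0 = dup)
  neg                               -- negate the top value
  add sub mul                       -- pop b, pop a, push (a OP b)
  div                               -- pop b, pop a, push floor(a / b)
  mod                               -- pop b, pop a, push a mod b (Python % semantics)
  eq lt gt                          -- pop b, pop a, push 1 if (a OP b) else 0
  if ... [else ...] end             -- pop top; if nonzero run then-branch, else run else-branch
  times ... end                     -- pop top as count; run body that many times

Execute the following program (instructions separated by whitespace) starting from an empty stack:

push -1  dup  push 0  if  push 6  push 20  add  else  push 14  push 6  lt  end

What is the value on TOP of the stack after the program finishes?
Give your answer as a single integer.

After 'push -1': [-1]
After 'dup': [-1, -1]
After 'push 0': [-1, -1, 0]
After 'if': [-1, -1]
After 'push 14': [-1, -1, 14]
After 'push 6': [-1, -1, 14, 6]
After 'lt': [-1, -1, 0]

Answer: 0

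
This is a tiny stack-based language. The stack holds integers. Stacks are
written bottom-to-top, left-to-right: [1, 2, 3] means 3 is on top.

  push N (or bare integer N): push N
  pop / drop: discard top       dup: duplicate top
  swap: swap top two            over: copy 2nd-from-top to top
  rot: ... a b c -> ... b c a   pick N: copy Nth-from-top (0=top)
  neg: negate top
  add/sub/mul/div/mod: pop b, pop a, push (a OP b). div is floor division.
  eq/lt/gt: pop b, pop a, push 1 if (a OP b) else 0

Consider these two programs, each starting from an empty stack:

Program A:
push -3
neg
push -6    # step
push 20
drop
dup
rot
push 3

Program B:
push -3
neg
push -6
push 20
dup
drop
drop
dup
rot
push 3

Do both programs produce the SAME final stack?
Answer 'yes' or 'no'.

Program A trace:
  After 'push -3': [-3]
  After 'neg': [3]
  After 'push -6': [3, -6]
  After 'push 20': [3, -6, 20]
  After 'drop': [3, -6]
  After 'dup': [3, -6, -6]
  After 'rot': [-6, -6, 3]
  After 'push 3': [-6, -6, 3, 3]
Program A final stack: [-6, -6, 3, 3]

Program B trace:
  After 'push -3': [-3]
  After 'neg': [3]
  After 'push -6': [3, -6]
  After 'push 20': [3, -6, 20]
  After 'dup': [3, -6, 20, 20]
  After 'drop': [3, -6, 20]
  After 'drop': [3, -6]
  After 'dup': [3, -6, -6]
  After 'rot': [-6, -6, 3]
  After 'push 3': [-6, -6, 3, 3]
Program B final stack: [-6, -6, 3, 3]
Same: yes

Answer: yes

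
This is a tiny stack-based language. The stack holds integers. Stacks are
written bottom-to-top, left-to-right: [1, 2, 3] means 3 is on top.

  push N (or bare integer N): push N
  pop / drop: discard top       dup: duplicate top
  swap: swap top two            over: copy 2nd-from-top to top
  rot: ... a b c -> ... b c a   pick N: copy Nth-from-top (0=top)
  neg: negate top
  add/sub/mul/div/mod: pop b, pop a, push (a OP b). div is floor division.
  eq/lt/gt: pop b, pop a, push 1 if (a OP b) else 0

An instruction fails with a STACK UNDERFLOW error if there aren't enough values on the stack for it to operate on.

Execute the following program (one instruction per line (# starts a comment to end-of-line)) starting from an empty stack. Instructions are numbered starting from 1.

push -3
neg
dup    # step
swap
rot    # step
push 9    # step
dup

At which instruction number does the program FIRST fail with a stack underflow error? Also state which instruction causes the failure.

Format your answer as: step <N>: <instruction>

Step 1 ('push -3'): stack = [-3], depth = 1
Step 2 ('neg'): stack = [3], depth = 1
Step 3 ('dup'): stack = [3, 3], depth = 2
Step 4 ('swap'): stack = [3, 3], depth = 2
Step 5 ('rot'): needs 3 value(s) but depth is 2 — STACK UNDERFLOW

Answer: step 5: rot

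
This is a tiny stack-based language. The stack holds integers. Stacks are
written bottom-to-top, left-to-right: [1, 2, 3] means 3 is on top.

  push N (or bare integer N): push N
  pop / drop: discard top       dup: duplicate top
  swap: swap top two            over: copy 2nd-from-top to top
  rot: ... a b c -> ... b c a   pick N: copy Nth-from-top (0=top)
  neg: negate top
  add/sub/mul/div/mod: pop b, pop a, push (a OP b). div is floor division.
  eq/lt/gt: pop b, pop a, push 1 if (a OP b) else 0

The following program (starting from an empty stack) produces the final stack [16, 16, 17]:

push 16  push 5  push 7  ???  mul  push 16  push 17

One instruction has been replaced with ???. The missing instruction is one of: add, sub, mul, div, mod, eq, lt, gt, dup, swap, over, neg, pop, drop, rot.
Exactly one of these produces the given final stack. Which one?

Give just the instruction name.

Stack before ???: [16, 5, 7]
Stack after ???:  [16, 1]
The instruction that transforms [16, 5, 7] -> [16, 1] is: lt

Answer: lt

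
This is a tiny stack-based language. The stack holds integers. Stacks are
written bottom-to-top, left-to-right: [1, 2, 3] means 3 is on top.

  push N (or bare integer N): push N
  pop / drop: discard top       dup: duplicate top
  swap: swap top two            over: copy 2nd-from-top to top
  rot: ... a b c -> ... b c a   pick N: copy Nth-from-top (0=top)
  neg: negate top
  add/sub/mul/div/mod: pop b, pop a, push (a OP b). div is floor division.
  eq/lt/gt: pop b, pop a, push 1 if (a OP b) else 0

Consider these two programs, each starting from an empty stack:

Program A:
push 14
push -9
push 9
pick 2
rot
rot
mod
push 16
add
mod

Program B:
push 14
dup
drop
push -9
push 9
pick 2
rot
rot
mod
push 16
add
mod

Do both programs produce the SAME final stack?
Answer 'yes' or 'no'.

Program A trace:
  After 'push 14': [14]
  After 'push -9': [14, -9]
  After 'push 9': [14, -9, 9]
  After 'pick 2': [14, -9, 9, 14]
  After 'rot': [14, 9, 14, -9]
  After 'rot': [14, 14, -9, 9]
  After 'mod': [14, 14, 0]
  After 'push 16': [14, 14, 0, 16]
  After 'add': [14, 14, 16]
  After 'mod': [14, 14]
Program A final stack: [14, 14]

Program B trace:
  After 'push 14': [14]
  After 'dup': [14, 14]
  After 'drop': [14]
  After 'push -9': [14, -9]
  After 'push 9': [14, -9, 9]
  After 'pick 2': [14, -9, 9, 14]
  After 'rot': [14, 9, 14, -9]
  After 'rot': [14, 14, -9, 9]
  After 'mod': [14, 14, 0]
  After 'push 16': [14, 14, 0, 16]
  After 'add': [14, 14, 16]
  After 'mod': [14, 14]
Program B final stack: [14, 14]
Same: yes

Answer: yes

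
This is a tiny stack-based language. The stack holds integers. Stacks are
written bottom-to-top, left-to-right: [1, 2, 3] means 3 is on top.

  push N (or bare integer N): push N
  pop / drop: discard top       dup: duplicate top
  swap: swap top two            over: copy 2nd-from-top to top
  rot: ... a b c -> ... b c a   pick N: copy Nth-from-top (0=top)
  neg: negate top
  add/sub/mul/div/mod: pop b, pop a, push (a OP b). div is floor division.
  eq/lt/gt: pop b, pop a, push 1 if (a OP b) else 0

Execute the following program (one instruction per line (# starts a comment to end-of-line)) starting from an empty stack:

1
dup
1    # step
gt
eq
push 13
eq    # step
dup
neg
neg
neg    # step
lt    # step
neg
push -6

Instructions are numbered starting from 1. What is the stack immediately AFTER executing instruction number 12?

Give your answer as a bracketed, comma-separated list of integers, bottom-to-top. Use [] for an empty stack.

Answer: [0]

Derivation:
Step 1 ('1'): [1]
Step 2 ('dup'): [1, 1]
Step 3 ('1'): [1, 1, 1]
Step 4 ('gt'): [1, 0]
Step 5 ('eq'): [0]
Step 6 ('push 13'): [0, 13]
Step 7 ('eq'): [0]
Step 8 ('dup'): [0, 0]
Step 9 ('neg'): [0, 0]
Step 10 ('neg'): [0, 0]
Step 11 ('neg'): [0, 0]
Step 12 ('lt'): [0]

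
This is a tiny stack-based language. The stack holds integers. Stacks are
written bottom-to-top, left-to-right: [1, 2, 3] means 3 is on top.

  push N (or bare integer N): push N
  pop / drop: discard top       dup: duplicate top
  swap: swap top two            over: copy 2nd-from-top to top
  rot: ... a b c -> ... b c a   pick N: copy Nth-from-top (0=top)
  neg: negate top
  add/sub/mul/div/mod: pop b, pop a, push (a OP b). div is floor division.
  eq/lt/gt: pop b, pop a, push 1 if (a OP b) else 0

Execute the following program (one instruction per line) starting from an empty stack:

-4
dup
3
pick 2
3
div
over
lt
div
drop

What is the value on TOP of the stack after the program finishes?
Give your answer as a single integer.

Answer: -4

Derivation:
After 'push -4': [-4]
After 'dup': [-4, -4]
After 'push 3': [-4, -4, 3]
After 'pick 2': [-4, -4, 3, -4]
After 'push 3': [-4, -4, 3, -4, 3]
After 'div': [-4, -4, 3, -2]
After 'over': [-4, -4, 3, -2, 3]
After 'lt': [-4, -4, 3, 1]
After 'div': [-4, -4, 3]
After 'drop': [-4, -4]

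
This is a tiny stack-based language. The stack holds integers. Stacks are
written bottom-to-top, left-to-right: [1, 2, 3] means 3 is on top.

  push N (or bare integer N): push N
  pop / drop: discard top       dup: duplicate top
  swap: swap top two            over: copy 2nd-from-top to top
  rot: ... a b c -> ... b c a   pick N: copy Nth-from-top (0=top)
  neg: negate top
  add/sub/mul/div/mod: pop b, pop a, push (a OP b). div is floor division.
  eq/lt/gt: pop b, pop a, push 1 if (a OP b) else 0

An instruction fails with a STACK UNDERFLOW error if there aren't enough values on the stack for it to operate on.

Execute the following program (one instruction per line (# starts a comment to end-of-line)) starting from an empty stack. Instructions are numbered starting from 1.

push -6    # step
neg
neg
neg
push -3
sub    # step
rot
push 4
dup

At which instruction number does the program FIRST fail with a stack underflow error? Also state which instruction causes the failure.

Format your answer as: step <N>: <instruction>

Step 1 ('push -6'): stack = [-6], depth = 1
Step 2 ('neg'): stack = [6], depth = 1
Step 3 ('neg'): stack = [-6], depth = 1
Step 4 ('neg'): stack = [6], depth = 1
Step 5 ('push -3'): stack = [6, -3], depth = 2
Step 6 ('sub'): stack = [9], depth = 1
Step 7 ('rot'): needs 3 value(s) but depth is 1 — STACK UNDERFLOW

Answer: step 7: rot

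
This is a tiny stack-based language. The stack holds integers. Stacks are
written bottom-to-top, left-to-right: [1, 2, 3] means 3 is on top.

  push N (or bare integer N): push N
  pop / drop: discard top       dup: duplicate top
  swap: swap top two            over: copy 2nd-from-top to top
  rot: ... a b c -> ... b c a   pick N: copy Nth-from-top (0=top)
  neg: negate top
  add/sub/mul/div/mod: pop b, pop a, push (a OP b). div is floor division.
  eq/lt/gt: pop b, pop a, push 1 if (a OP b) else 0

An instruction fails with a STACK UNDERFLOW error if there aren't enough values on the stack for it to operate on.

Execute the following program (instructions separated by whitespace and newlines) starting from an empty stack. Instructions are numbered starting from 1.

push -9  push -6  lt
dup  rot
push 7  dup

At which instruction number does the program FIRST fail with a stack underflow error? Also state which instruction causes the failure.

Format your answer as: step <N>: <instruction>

Step 1 ('push -9'): stack = [-9], depth = 1
Step 2 ('push -6'): stack = [-9, -6], depth = 2
Step 3 ('lt'): stack = [1], depth = 1
Step 4 ('dup'): stack = [1, 1], depth = 2
Step 5 ('rot'): needs 3 value(s) but depth is 2 — STACK UNDERFLOW

Answer: step 5: rot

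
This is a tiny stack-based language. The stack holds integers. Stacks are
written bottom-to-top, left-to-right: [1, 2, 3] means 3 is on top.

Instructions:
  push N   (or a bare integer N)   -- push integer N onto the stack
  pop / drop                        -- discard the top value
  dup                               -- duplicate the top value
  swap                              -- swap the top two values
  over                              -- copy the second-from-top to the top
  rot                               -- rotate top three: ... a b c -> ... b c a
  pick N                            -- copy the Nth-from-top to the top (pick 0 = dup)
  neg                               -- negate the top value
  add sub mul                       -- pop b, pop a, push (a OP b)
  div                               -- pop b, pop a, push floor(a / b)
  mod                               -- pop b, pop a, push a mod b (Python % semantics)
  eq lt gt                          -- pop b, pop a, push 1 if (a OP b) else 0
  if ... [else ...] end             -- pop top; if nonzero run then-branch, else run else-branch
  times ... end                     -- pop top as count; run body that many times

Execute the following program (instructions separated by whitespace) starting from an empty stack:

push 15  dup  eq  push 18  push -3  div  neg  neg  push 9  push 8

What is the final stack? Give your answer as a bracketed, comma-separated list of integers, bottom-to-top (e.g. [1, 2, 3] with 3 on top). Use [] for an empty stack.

After 'push 15': [15]
After 'dup': [15, 15]
After 'eq': [1]
After 'push 18': [1, 18]
After 'push -3': [1, 18, -3]
After 'div': [1, -6]
After 'neg': [1, 6]
After 'neg': [1, -6]
After 'push 9': [1, -6, 9]
After 'push 8': [1, -6, 9, 8]

Answer: [1, -6, 9, 8]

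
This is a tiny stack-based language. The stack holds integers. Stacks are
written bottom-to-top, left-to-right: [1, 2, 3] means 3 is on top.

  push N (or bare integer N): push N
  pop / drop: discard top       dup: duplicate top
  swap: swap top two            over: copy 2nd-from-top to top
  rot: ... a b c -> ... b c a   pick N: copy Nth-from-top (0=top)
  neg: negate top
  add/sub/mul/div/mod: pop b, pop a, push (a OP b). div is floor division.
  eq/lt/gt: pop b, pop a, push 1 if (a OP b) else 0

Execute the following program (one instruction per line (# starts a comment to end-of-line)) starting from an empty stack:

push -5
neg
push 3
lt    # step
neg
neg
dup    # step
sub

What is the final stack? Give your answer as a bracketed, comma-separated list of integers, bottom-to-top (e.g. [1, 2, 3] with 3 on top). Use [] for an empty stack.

After 'push -5': [-5]
After 'neg': [5]
After 'push 3': [5, 3]
After 'lt': [0]
After 'neg': [0]
After 'neg': [0]
After 'dup': [0, 0]
After 'sub': [0]

Answer: [0]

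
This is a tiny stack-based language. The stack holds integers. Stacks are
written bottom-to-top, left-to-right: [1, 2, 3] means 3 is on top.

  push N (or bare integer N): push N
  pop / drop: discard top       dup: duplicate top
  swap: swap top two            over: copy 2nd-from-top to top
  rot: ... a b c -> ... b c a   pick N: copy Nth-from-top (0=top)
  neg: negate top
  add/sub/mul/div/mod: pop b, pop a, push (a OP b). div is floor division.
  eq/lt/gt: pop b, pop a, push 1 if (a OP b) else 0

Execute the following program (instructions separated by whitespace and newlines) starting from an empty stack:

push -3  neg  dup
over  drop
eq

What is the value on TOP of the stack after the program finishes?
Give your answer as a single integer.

After 'push -3': [-3]
After 'neg': [3]
After 'dup': [3, 3]
After 'over': [3, 3, 3]
After 'drop': [3, 3]
After 'eq': [1]

Answer: 1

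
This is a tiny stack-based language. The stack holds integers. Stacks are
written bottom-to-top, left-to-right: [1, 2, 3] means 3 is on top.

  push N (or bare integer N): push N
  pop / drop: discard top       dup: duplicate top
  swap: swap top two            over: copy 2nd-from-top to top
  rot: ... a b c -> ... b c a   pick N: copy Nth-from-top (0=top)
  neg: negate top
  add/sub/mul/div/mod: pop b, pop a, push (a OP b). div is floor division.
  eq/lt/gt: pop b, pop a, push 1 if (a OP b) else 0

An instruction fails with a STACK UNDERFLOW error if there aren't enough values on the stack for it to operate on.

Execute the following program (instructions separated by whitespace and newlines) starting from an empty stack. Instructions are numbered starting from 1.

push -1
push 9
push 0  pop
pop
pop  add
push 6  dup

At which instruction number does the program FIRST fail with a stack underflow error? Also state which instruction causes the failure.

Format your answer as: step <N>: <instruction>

Step 1 ('push -1'): stack = [-1], depth = 1
Step 2 ('push 9'): stack = [-1, 9], depth = 2
Step 3 ('push 0'): stack = [-1, 9, 0], depth = 3
Step 4 ('pop'): stack = [-1, 9], depth = 2
Step 5 ('pop'): stack = [-1], depth = 1
Step 6 ('pop'): stack = [], depth = 0
Step 7 ('add'): needs 2 value(s) but depth is 0 — STACK UNDERFLOW

Answer: step 7: add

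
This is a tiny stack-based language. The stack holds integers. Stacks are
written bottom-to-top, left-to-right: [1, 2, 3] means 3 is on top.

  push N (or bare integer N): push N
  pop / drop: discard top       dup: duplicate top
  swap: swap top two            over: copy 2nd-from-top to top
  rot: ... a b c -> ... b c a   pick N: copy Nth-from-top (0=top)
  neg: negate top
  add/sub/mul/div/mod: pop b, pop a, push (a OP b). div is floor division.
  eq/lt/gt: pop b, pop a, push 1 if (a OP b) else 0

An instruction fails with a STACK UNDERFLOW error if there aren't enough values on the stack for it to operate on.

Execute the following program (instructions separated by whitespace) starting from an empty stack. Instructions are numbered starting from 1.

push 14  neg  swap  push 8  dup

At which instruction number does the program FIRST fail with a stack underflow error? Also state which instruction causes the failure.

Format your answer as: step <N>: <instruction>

Answer: step 3: swap

Derivation:
Step 1 ('push 14'): stack = [14], depth = 1
Step 2 ('neg'): stack = [-14], depth = 1
Step 3 ('swap'): needs 2 value(s) but depth is 1 — STACK UNDERFLOW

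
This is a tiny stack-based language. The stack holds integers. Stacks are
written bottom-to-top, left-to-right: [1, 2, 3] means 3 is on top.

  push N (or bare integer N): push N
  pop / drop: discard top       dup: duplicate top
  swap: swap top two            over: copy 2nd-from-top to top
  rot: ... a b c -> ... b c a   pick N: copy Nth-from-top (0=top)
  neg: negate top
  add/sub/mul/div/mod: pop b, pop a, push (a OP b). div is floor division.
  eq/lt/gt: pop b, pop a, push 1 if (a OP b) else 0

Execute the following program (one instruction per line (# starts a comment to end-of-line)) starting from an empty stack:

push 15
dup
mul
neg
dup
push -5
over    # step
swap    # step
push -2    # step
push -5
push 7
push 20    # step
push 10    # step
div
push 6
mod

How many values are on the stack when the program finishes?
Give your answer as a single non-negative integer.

Answer: 8

Derivation:
After 'push 15': stack = [15] (depth 1)
After 'dup': stack = [15, 15] (depth 2)
After 'mul': stack = [225] (depth 1)
After 'neg': stack = [-225] (depth 1)
After 'dup': stack = [-225, -225] (depth 2)
After 'push -5': stack = [-225, -225, -5] (depth 3)
After 'over': stack = [-225, -225, -5, -225] (depth 4)
After 'swap': stack = [-225, -225, -225, -5] (depth 4)
After 'push -2': stack = [-225, -225, -225, -5, -2] (depth 5)
After 'push -5': stack = [-225, -225, -225, -5, -2, -5] (depth 6)
After 'push 7': stack = [-225, -225, -225, -5, -2, -5, 7] (depth 7)
After 'push 20': stack = [-225, -225, -225, -5, -2, -5, 7, 20] (depth 8)
After 'push 10': stack = [-225, -225, -225, -5, -2, -5, 7, 20, 10] (depth 9)
After 'div': stack = [-225, -225, -225, -5, -2, -5, 7, 2] (depth 8)
After 'push 6': stack = [-225, -225, -225, -5, -2, -5, 7, 2, 6] (depth 9)
After 'mod': stack = [-225, -225, -225, -5, -2, -5, 7, 2] (depth 8)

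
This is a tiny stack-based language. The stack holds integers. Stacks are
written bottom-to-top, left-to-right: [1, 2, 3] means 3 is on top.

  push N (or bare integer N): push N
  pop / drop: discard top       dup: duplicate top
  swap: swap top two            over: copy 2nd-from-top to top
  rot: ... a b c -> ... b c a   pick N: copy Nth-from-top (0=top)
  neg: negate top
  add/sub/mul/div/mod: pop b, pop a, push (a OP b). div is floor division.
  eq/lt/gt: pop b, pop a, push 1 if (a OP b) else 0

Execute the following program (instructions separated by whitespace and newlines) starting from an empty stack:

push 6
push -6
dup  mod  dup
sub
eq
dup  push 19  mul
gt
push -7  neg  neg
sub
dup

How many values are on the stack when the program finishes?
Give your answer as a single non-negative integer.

Answer: 2

Derivation:
After 'push 6': stack = [6] (depth 1)
After 'push -6': stack = [6, -6] (depth 2)
After 'dup': stack = [6, -6, -6] (depth 3)
After 'mod': stack = [6, 0] (depth 2)
After 'dup': stack = [6, 0, 0] (depth 3)
After 'sub': stack = [6, 0] (depth 2)
After 'eq': stack = [0] (depth 1)
After 'dup': stack = [0, 0] (depth 2)
After 'push 19': stack = [0, 0, 19] (depth 3)
After 'mul': stack = [0, 0] (depth 2)
After 'gt': stack = [0] (depth 1)
After 'push -7': stack = [0, -7] (depth 2)
After 'neg': stack = [0, 7] (depth 2)
After 'neg': stack = [0, -7] (depth 2)
After 'sub': stack = [7] (depth 1)
After 'dup': stack = [7, 7] (depth 2)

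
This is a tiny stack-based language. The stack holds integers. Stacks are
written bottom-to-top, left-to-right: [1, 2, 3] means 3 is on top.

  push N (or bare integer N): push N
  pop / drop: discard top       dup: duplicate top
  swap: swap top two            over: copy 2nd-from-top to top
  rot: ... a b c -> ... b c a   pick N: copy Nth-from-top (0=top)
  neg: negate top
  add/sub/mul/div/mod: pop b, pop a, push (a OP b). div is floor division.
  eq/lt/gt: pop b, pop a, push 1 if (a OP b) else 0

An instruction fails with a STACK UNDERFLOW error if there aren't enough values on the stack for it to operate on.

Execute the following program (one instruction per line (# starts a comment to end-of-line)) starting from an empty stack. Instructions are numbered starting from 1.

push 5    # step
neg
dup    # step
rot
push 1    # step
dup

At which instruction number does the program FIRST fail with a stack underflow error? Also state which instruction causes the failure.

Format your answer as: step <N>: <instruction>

Answer: step 4: rot

Derivation:
Step 1 ('push 5'): stack = [5], depth = 1
Step 2 ('neg'): stack = [-5], depth = 1
Step 3 ('dup'): stack = [-5, -5], depth = 2
Step 4 ('rot'): needs 3 value(s) but depth is 2 — STACK UNDERFLOW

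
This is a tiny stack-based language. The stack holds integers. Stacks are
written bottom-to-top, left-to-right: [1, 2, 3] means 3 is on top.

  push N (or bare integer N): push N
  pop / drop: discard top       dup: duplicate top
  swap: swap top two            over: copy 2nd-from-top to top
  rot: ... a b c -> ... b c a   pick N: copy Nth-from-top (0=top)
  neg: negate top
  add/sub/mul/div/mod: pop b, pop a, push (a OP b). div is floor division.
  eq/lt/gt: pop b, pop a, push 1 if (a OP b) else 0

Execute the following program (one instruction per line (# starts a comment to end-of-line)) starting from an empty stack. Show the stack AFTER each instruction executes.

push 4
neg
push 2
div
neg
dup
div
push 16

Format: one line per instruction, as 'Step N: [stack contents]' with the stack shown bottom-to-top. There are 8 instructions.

Step 1: [4]
Step 2: [-4]
Step 3: [-4, 2]
Step 4: [-2]
Step 5: [2]
Step 6: [2, 2]
Step 7: [1]
Step 8: [1, 16]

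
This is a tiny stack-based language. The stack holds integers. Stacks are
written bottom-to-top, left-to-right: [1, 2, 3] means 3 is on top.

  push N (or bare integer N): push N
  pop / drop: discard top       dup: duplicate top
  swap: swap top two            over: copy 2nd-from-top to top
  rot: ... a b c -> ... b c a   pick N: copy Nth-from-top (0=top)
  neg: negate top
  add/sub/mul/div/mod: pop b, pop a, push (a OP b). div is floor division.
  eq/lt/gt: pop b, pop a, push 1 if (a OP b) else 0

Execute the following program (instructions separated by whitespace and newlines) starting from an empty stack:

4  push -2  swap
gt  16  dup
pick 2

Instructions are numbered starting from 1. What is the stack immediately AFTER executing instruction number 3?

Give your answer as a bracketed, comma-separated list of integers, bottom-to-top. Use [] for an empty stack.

Answer: [-2, 4]

Derivation:
Step 1 ('4'): [4]
Step 2 ('push -2'): [4, -2]
Step 3 ('swap'): [-2, 4]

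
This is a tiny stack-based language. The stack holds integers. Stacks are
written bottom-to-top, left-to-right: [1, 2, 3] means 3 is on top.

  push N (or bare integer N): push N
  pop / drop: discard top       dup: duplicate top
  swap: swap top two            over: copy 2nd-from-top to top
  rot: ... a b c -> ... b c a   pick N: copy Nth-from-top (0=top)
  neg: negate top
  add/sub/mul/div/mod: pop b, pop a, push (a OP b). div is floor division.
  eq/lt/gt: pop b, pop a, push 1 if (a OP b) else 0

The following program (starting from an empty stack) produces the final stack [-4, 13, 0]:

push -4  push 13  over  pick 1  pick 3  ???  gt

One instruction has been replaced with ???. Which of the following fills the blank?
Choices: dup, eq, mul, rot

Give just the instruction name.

Answer: eq

Derivation:
Stack before ???: [-4, 13, -4, 13, -4]
Stack after ???:  [-4, 13, -4, 0]
Checking each choice:
  dup: produces [-4, 13, -4, 13, 0]
  eq: MATCH
  mul: produces [-4, 13, 1]
  rot: produces [-4, 13, 13, 0]


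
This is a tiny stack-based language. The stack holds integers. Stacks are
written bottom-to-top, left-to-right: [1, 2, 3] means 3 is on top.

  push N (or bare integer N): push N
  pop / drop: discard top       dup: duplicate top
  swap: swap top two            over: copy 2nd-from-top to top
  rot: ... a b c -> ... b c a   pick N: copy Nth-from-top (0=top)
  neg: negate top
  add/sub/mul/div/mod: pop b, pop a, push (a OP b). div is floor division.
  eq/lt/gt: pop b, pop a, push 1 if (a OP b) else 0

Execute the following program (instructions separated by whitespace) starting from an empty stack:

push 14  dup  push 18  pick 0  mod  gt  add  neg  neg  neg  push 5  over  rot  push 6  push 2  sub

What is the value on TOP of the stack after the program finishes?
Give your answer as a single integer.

After 'push 14': [14]
After 'dup': [14, 14]
After 'push 18': [14, 14, 18]
After 'pick 0': [14, 14, 18, 18]
After 'mod': [14, 14, 0]
After 'gt': [14, 1]
After 'add': [15]
After 'neg': [-15]
After 'neg': [15]
After 'neg': [-15]
After 'push 5': [-15, 5]
After 'over': [-15, 5, -15]
After 'rot': [5, -15, -15]
After 'push 6': [5, -15, -15, 6]
After 'push 2': [5, -15, -15, 6, 2]
After 'sub': [5, -15, -15, 4]

Answer: 4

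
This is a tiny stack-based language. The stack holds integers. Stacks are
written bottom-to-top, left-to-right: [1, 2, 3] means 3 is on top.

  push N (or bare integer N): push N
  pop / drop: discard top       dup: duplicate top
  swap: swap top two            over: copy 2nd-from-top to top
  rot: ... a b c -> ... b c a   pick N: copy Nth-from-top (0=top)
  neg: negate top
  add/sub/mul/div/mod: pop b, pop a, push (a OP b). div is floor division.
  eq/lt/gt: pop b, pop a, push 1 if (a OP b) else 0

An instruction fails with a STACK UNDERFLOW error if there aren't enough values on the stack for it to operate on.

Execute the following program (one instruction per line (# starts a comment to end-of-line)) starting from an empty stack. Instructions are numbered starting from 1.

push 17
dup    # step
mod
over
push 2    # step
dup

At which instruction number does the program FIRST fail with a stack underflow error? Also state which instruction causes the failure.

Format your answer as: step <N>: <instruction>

Step 1 ('push 17'): stack = [17], depth = 1
Step 2 ('dup'): stack = [17, 17], depth = 2
Step 3 ('mod'): stack = [0], depth = 1
Step 4 ('over'): needs 2 value(s) but depth is 1 — STACK UNDERFLOW

Answer: step 4: over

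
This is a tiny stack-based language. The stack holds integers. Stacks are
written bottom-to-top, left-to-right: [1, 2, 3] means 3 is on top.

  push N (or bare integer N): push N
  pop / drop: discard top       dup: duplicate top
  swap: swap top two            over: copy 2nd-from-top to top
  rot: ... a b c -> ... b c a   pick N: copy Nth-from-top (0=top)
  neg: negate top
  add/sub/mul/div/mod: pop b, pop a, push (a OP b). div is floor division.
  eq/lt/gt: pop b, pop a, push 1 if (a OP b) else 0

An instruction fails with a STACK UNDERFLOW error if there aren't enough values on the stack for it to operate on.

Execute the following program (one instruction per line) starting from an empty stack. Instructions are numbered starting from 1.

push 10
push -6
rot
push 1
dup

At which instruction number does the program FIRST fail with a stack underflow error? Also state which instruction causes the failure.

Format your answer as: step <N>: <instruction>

Step 1 ('push 10'): stack = [10], depth = 1
Step 2 ('push -6'): stack = [10, -6], depth = 2
Step 3 ('rot'): needs 3 value(s) but depth is 2 — STACK UNDERFLOW

Answer: step 3: rot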